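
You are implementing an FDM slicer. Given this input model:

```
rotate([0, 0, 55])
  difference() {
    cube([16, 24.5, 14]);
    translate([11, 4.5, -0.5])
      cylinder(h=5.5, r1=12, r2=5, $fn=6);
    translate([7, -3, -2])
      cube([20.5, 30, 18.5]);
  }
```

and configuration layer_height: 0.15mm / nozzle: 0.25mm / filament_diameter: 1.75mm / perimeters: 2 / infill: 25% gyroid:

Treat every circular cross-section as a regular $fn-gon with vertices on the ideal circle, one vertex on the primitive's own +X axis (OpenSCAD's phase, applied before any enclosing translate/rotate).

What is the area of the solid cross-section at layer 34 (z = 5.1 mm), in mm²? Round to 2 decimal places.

At z = 5.1 mm: the cube (footprint 16×24.5) is included at this height (area 392.00 mm²); the cone at (11, 4.5) is absent (z outside [-0.5, 5]); the cube at (7, -3) (footprint 20.5×30) is included at this height (area 615.00 mm²); After the difference (first − rest): starting from the 16×24.5 cube (392.00 mm²), the 20.5×30 cube at (7, -3) partially overlaps it — only the 220.50 mm² overlap (of its 615.00 mm²) is removed, clipping the outline — area = 171.50 mm²; (whole slice rotated 55° about Z — lengths, areas and connectivity unchanged). Overall, the cross-section is a single solid region. Net area = 171.50 mm².

171.50 mm²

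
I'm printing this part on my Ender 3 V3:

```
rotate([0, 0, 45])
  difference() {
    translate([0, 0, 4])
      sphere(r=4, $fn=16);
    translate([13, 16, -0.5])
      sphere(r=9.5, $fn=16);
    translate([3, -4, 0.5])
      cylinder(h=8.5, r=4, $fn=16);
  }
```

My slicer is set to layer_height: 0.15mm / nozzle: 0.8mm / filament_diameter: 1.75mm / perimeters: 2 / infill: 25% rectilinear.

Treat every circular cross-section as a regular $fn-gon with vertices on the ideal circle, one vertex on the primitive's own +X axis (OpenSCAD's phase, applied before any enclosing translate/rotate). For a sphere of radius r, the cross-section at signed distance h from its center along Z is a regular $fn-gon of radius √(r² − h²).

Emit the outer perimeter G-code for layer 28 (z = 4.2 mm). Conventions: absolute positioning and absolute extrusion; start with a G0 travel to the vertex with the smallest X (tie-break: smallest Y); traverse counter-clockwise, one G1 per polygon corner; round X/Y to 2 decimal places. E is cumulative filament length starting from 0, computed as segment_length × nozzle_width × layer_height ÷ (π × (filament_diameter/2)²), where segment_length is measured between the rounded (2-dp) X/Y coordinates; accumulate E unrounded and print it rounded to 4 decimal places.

At z = 4.2 mm: the r=4 sphere contributes a regular 16-gon of circumradius √(4²−0.2²) = 3.995; the sphere at (13, 16): section is a regular 16-gon, circumradius = √(r²−h²) = √(9.5²−4.7²) = 8.256; the r=4 cylinder at (3, -4) contributes a regular 16-gon of circumradius 4; Taking the first minus the rest: starting from the r=4 sphere, the r=9.5 sphere at (13, 16) misses the remaining region (no effect); the r=4 cylinder at (3, -4) partially overlaps it — only the 12.27 mm² overlap (of its 48.98 mm²) is removed, clipping the outline — 1 connected region; (whole slice rotated 45° about Z — lengths, areas and connectivity unchanged). The outline is a single polygon with 18 vertices. Extrusion per mm of travel: 0.8 × 0.15 / (π × 0.875²) = 0.049890. Accumulating E over each segment gives final E = 1.2434.

G0 X-3.99 Y0.00 Z4.20
G1 X-3.69 Y-1.53 E0.0778
G1 X-2.82 Y-2.82 E0.1554
G1 X-1.53 Y-3.69 E0.2330
G1 X0.00 Y-3.99 E0.3108
G1 X1.53 Y-3.69 E0.3886
G1 X2.01 Y-3.37 E0.4174
G1 X1.25 Y-2.24 E0.4853
G1 X0.95 Y-0.71 E0.5631
G1 X1.25 Y0.82 E0.6409
G1 X2.12 Y2.12 E0.7189
G1 X2.93 Y2.66 E0.7675
G1 X2.82 Y2.82 E0.7772
G1 X1.53 Y3.69 E0.8548
G1 X0.00 Y3.99 E0.9326
G1 X-1.53 Y3.69 E1.0104
G1 X-2.82 Y2.82 E1.0880
G1 X-3.69 Y1.53 E1.1657
G1 X-3.99 Y0.00 E1.2434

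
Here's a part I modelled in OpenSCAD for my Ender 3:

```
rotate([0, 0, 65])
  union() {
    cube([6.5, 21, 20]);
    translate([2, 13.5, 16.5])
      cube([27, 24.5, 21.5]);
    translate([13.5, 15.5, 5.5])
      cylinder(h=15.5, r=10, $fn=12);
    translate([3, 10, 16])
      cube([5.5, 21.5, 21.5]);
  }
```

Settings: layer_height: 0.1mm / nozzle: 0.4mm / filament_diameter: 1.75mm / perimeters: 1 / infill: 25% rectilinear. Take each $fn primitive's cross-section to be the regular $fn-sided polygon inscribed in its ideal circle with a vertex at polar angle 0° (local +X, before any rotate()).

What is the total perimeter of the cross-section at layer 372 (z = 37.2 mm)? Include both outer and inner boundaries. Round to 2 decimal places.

110.00 mm

At z = 37.2 mm: the cube is absent (z outside [0, 20]); the 27×24.5 cube at (2, 13.5) contributes its full rectangle (perimeter 103.00 mm); the cylinder at (13.5, 15.5) is not intersected at this z (z outside [5.5, 21]); the cube at (3, 10) is present — its section is the full 5.5×21.5 rectangle (perimeter 54.00 mm); Merging all regions: the regions partially overlap (shared area 99.00 mm²), so the edge portions inside another operand are dropped and the merged outline is re-measured after clipping — boundary = 110.00 mm; (whole slice rotated 65° about Z — lengths, areas and connectivity unchanged). Overall, the cross-section is a single solid region. Total boundary length (outer) = 110.00 mm.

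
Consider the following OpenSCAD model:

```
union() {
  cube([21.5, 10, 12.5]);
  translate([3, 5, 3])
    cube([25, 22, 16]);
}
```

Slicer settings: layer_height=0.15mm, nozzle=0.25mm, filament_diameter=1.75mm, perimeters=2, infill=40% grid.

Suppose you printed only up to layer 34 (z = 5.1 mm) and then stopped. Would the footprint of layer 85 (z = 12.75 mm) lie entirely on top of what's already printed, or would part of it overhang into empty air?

Compare the two slices. At z = 5.1: the cube is present — its section is the full 21.5×10 rectangle (area 215.00 mm²); the cube at (3, 5) (footprint 25×22) is included at this height (area 550.00 mm²); Taking the union: the regions partially overlap — summed areas 765.00 mm² minus the doubly-counted overlap 92.50 mm² gives 672.50 mm² — area = 672.50 mm². At z = 12.75: the cube does not reach this height (z outside [0, 12.5]); the cube at (3, 5) (footprint 25×22) is included at this height (area 550.00 mm²); Combining (union): only the 25×22 cube at (3, 5) is present, so the union is just that shape — area = 550.00 mm². Checking containment: the cross-section at z = 12.75 is a subset of the cross-section at z = 5.1.

entirely on top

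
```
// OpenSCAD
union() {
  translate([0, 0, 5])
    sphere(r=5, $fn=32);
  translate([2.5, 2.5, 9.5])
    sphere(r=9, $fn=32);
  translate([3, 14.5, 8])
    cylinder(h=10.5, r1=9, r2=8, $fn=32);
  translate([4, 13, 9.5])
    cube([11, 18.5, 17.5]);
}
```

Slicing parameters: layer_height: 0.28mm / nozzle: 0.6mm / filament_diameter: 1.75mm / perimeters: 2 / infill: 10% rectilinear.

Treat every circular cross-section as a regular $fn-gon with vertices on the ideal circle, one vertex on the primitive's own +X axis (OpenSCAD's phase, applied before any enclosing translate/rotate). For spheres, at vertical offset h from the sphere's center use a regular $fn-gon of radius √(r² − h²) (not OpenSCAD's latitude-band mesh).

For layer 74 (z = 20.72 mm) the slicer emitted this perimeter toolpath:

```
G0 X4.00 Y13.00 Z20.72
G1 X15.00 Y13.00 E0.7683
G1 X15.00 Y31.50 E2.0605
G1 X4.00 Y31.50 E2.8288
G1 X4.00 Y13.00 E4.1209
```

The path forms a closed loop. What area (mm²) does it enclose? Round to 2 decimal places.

203.50 mm²

Apply the shoelace formula to the sequence of (X, Y) vertices; enclosed area = 203.50 mm².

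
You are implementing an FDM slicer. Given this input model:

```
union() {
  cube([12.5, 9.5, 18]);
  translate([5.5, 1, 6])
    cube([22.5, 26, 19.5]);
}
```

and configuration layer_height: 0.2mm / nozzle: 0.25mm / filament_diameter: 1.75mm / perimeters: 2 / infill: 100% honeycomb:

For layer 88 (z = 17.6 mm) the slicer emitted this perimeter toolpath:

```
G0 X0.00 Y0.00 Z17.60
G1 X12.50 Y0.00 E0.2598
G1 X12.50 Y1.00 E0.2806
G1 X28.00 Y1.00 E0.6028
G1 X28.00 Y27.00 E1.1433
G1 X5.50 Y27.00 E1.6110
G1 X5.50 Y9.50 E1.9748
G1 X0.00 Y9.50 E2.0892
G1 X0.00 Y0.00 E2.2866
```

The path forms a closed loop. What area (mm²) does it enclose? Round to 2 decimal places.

644.25 mm²

Apply the shoelace formula to the sequence of (X, Y) vertices; enclosed area = 644.25 mm².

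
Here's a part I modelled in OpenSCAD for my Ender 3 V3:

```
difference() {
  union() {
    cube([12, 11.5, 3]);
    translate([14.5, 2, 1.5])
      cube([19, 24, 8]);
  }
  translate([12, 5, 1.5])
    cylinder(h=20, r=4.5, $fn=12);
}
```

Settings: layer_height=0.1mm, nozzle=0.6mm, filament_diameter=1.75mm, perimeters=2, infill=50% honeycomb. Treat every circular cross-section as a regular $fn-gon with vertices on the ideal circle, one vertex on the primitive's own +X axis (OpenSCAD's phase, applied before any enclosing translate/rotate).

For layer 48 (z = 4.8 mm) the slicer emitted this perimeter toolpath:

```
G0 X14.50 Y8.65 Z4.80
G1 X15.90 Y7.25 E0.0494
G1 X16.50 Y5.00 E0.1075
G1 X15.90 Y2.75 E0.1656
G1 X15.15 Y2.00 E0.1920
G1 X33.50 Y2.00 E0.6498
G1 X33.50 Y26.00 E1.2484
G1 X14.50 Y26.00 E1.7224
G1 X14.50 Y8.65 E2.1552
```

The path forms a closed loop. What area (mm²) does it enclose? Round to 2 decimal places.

Apply the shoelace formula to the sequence of (X, Y) vertices; enclosed area = 446.60 mm².

446.60 mm²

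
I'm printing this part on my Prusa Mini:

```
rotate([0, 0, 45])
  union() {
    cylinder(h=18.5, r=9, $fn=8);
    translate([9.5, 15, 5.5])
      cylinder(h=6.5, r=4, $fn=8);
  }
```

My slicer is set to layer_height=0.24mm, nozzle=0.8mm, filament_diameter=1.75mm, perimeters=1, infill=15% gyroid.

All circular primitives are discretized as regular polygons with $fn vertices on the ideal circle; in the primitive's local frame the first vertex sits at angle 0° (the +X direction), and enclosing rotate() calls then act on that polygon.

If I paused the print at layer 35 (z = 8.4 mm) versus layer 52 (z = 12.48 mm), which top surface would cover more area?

layer 35 (z = 8.4 mm)

Layer 35 (z = 8.4): the r=9 cylinder gives a regular 8-gon of circumradius 9 (constant along its height) (area = (8/2)·9.000²·sin(360°/8) = 229.10 mm²); the r=4 cylinder at (9.5, 15) contributes a regular 8-gon of circumradius 4 (area = (8/2)·4.000²·sin(360°/8) = 45.25 mm²); Combining (union): the 2 present regions are separate (no shared area or edge), so areas and boundary lengths simply add and each stays a separate island — area = 274.36 mm²; (whole slice rotated 45° about Z — lengths, areas and connectivity unchanged). So its area = 274.36 mm². Layer 52 (z = 12.48): the r=9 cylinder contributes a regular 8-gon of circumradius 9 (area = (8/2)·9.000²·sin(360°/8) = 229.10 mm²); the cylinder at (9.5, 15) is absent (z outside [5.5, 12]); Merging all regions: only the r=9 cylinder is present, so the union is just that shape — area = 229.10 mm²; (rotated 45° about Z; rotation is an isometry so areas/perimeters/island counts are preserved). So its area = 229.10 mm². Layer 35 is larger (274.36 vs 229.10 mm²).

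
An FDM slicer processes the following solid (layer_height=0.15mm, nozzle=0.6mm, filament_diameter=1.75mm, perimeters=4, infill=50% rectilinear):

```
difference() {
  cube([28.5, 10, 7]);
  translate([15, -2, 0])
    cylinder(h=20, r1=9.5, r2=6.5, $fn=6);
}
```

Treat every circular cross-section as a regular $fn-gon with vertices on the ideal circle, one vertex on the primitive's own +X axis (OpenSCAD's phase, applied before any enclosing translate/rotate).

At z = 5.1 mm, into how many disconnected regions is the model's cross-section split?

1

At z = 5.1 mm: the 28.5×10 cube contributes its full rectangle; the cone at (15, -2) contributes a regular 6-gon of circumradius 8.735 (interpolated between r1=9.5 and r2=6.5 at t=0.255); Taking the first minus the rest: starting from the 28.5×10 cube, the cone at (15, -2) partially overlaps it — only the 66.49 mm² overlap (of its 198.23 mm²) is removed, clipping the outline — 1 connected region. The result has 1 disconnected region.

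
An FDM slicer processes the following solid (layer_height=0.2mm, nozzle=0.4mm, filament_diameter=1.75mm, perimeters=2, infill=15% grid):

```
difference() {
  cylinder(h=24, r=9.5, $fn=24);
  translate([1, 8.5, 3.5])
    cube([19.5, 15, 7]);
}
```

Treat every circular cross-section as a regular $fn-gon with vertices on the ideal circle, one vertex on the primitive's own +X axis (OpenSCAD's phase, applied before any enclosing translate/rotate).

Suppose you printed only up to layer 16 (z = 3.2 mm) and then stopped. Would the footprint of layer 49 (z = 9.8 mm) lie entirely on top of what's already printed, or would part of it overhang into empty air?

Compare the two slices. At z = 3.2: the r=9.5 cylinder contributes a regular 24-gon of circumradius 9.5 (area = (24/2)·9.500²·sin(360°/24) = 280.30 mm²); the cube at (1, 8.5) is not intersected at this z (z outside [3.5, 10.5]); After the difference (first − rest): none of the subtracted shapes is present at this height, so the r=9.5 cylinder is unchanged — area = 280.30 mm². At z = 9.8: the r=9.5 cylinder gives a regular 24-gon of circumradius 9.5 (constant along its height) (area = (24/2)·9.500²·sin(360°/24) = 280.30 mm²); the 19.5×15 cube at (1, 8.5) contributes its full rectangle (area 292.50 mm²); Taking the first minus the rest: starting from the r=9.5 cylinder (280.30 mm²), the 19.5×15 cube at (1, 8.5) partially overlaps it — only the 1.68 mm² overlap (of its 292.50 mm²) is removed, clipping the outline — area = 278.62 mm². Checking containment: the cross-section at z = 9.8 is a subset of the cross-section at z = 3.2.

entirely on top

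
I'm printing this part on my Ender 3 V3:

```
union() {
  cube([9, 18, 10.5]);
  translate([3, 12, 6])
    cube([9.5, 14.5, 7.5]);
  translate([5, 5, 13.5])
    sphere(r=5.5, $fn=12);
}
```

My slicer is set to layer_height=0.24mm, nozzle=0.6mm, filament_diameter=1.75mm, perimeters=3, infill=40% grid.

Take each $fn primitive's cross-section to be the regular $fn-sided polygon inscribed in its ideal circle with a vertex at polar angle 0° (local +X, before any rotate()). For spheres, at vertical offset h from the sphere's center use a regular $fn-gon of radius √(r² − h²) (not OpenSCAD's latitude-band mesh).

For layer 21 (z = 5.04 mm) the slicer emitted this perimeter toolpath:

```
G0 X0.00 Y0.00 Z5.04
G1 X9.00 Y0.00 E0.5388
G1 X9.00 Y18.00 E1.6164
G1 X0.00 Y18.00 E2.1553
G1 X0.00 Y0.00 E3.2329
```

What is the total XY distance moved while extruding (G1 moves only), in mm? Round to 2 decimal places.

Sum the Euclidean lengths of each G1 segment: total = 54.00 mm.

54.00 mm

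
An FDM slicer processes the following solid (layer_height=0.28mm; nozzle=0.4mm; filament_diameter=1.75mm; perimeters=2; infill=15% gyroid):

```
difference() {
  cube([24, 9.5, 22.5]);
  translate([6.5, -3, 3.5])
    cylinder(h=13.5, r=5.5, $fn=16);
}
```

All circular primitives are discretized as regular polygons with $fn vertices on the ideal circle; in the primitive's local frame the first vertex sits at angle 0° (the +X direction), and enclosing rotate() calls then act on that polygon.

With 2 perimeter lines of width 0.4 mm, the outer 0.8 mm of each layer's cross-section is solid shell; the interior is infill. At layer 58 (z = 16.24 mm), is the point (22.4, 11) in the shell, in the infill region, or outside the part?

At z = 16.24 mm: the cube (footprint 24×9.5) is included at this height; the r=5.5 cylinder at (6.5, -3) gives a regular 16-gon of circumradius 5.5 (constant along its height); After the difference (first − rest): starting from the 24×9.5 cube, the r=5.5 cylinder at (6.5, -3) partially overlaps it — only the 15.47 mm² overlap (of its 92.61 mm²) is removed, clipping the outline — 1 connected region. Overall, the cross-section is a single solid region. The nearest boundary edge runs (0.00, 9.50)→(24.00, 9.50); distance from the point to it = 1.50 mm. The point is not inside any of the regions above, so it lies outside the cross-section (1.50 mm from the nearest boundary).

outside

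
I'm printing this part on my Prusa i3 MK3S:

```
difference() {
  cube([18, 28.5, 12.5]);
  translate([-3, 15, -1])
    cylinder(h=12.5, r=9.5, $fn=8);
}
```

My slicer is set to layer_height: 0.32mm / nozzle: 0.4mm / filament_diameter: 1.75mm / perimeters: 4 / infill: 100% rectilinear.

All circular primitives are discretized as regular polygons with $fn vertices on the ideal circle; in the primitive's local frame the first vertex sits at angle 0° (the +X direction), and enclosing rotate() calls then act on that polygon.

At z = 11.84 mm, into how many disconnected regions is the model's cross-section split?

At z = 11.84 mm: the 18×28.5 cube contributes its full rectangle; the cylinder at (-3, 15) is not intersected at this z (z outside [-1, 11.5]); Taking the first minus the rest: none of the subtracted shapes is present at this height, so the 18×28.5 cube is unchanged — 1 connected region. The result has 1 disconnected region.

1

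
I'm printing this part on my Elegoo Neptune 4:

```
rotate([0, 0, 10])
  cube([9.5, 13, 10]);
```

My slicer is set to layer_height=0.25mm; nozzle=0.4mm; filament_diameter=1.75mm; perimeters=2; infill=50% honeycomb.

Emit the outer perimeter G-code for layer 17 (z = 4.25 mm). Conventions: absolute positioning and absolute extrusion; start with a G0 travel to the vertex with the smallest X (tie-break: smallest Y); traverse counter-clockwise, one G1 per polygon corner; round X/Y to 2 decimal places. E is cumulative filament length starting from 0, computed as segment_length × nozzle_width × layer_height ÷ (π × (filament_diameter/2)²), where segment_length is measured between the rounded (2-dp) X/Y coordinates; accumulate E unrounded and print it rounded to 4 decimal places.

G0 X-2.26 Y12.80 Z4.25
G1 X0.00 Y0.00 E0.5404
G1 X9.36 Y1.65 E0.9355
G1 X7.10 Y14.45 E1.4759
G1 X-2.26 Y12.80 E1.8711

At z = 4.25 mm: the cube (footprint 9.5×13) is included at this height; (rotated 10° about Z; rotation is an isometry so areas/perimeters/island counts are preserved). The outline is a single polygon with 4 vertices. Extrusion per mm of travel: 0.4 × 0.25 / (π × 0.875²) = 0.041575. Accumulating E over each segment gives final E = 1.8711.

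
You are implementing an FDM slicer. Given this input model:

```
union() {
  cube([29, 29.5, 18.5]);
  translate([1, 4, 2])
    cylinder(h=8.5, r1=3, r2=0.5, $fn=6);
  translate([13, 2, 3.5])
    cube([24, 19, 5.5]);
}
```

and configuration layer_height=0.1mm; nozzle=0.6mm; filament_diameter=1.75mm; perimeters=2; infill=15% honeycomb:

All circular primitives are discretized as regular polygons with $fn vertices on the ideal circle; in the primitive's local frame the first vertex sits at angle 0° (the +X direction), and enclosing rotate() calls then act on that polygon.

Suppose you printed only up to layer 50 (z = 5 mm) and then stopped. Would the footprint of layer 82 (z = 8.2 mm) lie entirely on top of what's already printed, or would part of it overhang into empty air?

Compare the two slices. At z = 5: the 29×29.5 cube contributes its full rectangle (area 855.50 mm²); the cone at (1, 4) contributes a regular 6-gon of circumradius 2.118 (interpolated between r1=3 and r2=0.5 at t=0.353) (area = (6/2)·2.118²·sin(360°/6) = 11.65 mm²); the cube at (13, 2) (footprint 24×19) is included at this height (area 456.00 mm²); Combining (union): the regions partially overlap — summed areas 1323.15 mm² minus the doubly-counted overlap 313.49 mm² gives 1009.66 mm² — area = 1009.66 mm². At z = 8.2: the cube (footprint 29×29.5) is included at this height (area 855.50 mm²); the cone at (1, 4): at t=0.729 of its height the radius interpolates to r₁+(r₂−r₁)t = 1.176, giving a regular 6-gon of that circumradius (area = (6/2)·1.176²·sin(360°/6) = 3.60 mm²); the cube at (13, 2) is present — its section is the full 24×19 rectangle (area 456.00 mm²); Combining (union): the regions partially overlap — summed areas 1315.10 mm² minus the doubly-counted overlap 307.54 mm² gives 1007.55 mm² — area = 1007.55 mm². Checking containment: the cross-section at z = 8.2 is a subset of the cross-section at z = 5.

entirely on top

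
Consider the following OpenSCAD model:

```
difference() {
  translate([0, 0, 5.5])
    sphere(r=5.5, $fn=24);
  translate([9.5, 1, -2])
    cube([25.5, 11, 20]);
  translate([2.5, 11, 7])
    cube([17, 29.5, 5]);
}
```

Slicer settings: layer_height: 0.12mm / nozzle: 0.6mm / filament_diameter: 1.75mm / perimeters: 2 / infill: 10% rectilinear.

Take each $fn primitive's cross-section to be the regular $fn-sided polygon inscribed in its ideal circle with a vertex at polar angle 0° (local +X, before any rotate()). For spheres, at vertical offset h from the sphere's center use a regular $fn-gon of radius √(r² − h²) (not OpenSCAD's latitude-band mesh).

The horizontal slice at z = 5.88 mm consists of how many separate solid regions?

1

At z = 5.88 mm: the r=5.5 sphere slices to a regular 24-gon of circumradius 5.487 (√(r²−h²) with h=0.38 from center); the cube at (9.5, 1) is present — its section is the full 25.5×11 rectangle; the cube at (2.5, 11) is not intersected at this z (z outside [7, 12]); Taking the first minus the rest: starting from the r=5.5 sphere, the 25.5×11 cube at (9.5, 1) misses the remaining region (no effect) — 1 connected region. The result has 1 disconnected region.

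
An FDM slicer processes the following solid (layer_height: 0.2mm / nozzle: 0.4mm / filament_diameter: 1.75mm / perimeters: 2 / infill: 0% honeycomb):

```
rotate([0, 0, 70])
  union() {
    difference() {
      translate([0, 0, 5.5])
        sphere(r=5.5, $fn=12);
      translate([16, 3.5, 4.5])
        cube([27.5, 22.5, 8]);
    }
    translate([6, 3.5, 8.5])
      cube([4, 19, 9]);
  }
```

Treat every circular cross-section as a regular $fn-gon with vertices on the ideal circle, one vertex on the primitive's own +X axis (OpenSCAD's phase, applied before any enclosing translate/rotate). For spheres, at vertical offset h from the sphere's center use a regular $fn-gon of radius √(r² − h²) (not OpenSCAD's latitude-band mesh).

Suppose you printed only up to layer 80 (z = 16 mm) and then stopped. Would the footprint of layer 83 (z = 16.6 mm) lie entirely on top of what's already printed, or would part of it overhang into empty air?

Compare the two slices. At z = 16: the sphere does not reach this height (|z−center|=10.500 > r=5.5); the cube at (16, 3.5) does not reach this height (z outside [4.5, 12.5]); Subtracting the remaining from the first: the first operand is absent here, so nothing remains; the cube at (6, 3.5) is present — its section is the full 4×19 rectangle (area 76.00 mm²); Merging all regions: only the 4×19 cube at (6, 3.5) is present, so the union is just that shape — area = 76.00 mm²; (rotated 70° about Z; rotation is an isometry so areas/perimeters/island counts are preserved). At z = 16.6: the sphere is absent (|z−center|=11.100 > r=5.5); the cube at (16, 3.5) is absent (z outside [4.5, 12.5]); After the difference (first − rest): the first operand is absent here, so nothing remains; the 4×19 cube at (6, 3.5) contributes its full rectangle (area 76.00 mm²); Combining (union): only the 4×19 cube at (6, 3.5) is present, so the union is just that shape — area = 76.00 mm²; (whole slice rotated 70° about Z — lengths, areas and connectivity unchanged). Checking containment: the cross-section at z = 16.6 is a subset of the cross-section at z = 16.

entirely on top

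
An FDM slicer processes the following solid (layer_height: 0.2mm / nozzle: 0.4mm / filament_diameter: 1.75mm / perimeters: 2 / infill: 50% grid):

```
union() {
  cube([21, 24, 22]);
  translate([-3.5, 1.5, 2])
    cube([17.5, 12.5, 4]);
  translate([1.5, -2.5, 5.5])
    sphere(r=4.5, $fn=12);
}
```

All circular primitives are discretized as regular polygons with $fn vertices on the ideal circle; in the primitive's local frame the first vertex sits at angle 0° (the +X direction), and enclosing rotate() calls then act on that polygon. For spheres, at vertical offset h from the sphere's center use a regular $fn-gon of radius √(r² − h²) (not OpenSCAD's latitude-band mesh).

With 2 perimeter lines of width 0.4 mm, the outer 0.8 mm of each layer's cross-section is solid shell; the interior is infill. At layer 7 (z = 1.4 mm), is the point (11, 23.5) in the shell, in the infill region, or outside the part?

shell

At z = 1.4 mm: the cube (footprint 21×24) is included at this height; the cube at (-3.5, 1.5) does not reach this height (z outside [2, 6]); the sphere at (1.5, -2.5): section is a regular 12-gon, circumradius = √(r²−h²) = √(4.5²−4.1²) = 1.855; Taking the union: the 2 present regions are separate (no shared area or edge), so areas and boundary lengths simply add and each stays a separate island — 2 connected regions. Overall, the cross-section has 2 separate islands. The nearest boundary edge runs (0.00, 24.00)→(21.00, 24.00); distance from the point to it = 0.50 mm. (Shell/infill is judged within the island containing the point — the largest one.) The point is inside the cross-section, 0.50 mm from the nearest boundary — within the 0.8 mm shell band (2 × 0.4).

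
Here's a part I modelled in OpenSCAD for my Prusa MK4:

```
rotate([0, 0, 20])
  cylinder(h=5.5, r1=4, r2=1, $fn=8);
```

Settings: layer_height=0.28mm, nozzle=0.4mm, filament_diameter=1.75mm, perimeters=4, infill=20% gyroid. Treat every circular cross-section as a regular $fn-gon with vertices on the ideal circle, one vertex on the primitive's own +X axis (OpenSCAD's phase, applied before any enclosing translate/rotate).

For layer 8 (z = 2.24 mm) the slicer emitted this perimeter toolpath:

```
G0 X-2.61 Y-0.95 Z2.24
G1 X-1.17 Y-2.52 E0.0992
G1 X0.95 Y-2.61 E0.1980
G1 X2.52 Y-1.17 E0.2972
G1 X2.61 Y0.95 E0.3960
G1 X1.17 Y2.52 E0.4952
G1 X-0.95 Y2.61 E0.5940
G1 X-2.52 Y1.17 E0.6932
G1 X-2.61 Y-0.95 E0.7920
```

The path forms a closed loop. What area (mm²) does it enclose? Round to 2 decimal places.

21.83 mm²

Apply the shoelace formula to the sequence of (X, Y) vertices; enclosed area = 21.83 mm².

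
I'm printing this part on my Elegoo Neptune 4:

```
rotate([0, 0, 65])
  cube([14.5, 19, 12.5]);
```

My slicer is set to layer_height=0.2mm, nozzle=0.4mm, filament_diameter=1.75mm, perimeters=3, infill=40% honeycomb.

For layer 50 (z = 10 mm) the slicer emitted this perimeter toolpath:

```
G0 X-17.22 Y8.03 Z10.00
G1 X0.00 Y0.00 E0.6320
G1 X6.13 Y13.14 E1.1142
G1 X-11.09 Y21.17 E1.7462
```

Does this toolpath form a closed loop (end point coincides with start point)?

no

Start point (G0): (-17.22, 8.03). End point (last G1): the path does not return to the start — open.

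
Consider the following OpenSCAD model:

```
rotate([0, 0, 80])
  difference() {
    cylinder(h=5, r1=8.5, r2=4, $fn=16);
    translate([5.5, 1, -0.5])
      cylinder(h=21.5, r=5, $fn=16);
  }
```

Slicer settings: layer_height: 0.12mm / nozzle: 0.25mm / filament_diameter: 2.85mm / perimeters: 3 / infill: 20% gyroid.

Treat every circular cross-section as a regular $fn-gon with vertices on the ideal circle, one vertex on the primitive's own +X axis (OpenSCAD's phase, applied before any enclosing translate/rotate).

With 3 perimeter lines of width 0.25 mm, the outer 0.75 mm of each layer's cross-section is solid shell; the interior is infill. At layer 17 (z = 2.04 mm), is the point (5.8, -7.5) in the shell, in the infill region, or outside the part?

outside

At z = 2.04 mm: the cone contributes a regular 16-gon of circumradius 6.664 (interpolated between r1=8.5 and r2=4 at t=0.408); the r=5 cylinder at (5.5, 1) gives a regular 16-gon of circumradius 5 (constant along its height); Taking the first minus the rest: starting from the cone, the r=5 cylinder at (5.5, 1) partially overlaps it — only the 41.34 mm² overlap (of its 76.54 mm²) is removed, clipping the outline — 1 connected region; (whole slice rotated 80° about Z — lengths, areas and connectivity unchanged). Overall, the cross-section is a single solid region. Undo the 80° rotation: the query point maps to (-6.379, -7.014) in the un-rotated model frame. The nearest boundary edge runs (-2.55, -6.16)→(-4.71, -4.71); distance from the point to it = 2.84 mm. The point is not inside any of the regions above, so it lies outside the cross-section (2.84 mm from the nearest boundary).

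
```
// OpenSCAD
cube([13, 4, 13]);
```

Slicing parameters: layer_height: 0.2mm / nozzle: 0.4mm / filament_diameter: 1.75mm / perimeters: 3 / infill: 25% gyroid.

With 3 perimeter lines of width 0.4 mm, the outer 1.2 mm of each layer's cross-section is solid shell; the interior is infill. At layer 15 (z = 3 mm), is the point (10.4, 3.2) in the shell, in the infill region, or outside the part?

shell

At z = 3 mm: the cube is present — its section is the full 13×4 rectangle. Overall, the cross-section is a single solid region. The nearest boundary edge runs (13.00, 4.00)→(0.00, 4.00); distance from the point to it = 0.80 mm. The point is inside the cross-section, 0.80 mm from the nearest boundary — within the 1.2 mm shell band (3 × 0.4).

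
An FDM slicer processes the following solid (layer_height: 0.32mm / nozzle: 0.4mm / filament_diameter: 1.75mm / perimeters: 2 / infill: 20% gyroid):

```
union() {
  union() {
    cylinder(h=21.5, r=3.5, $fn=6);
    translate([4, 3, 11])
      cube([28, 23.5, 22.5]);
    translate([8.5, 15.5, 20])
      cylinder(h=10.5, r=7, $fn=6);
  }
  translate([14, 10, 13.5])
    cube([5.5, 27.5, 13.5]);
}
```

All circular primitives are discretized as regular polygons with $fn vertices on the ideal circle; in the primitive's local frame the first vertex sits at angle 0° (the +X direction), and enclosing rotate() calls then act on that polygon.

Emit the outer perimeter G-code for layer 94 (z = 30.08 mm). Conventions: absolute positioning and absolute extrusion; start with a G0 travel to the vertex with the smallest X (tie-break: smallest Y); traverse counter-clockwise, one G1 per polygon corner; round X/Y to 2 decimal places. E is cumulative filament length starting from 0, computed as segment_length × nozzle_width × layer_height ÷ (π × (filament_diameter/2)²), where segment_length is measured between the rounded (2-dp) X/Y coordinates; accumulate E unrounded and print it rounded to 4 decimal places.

G0 X1.50 Y15.50 Z30.08
G1 X4.00 Y11.17 E0.2661
G1 X4.00 Y3.00 E0.7009
G1 X32.00 Y3.00 E2.1909
G1 X32.00 Y26.50 E3.4415
G1 X4.00 Y26.50 E4.9315
G1 X4.00 Y19.83 E5.2865
G1 X1.50 Y15.50 E5.5526

At z = 30.08 mm: the cylinder is absent (z outside [0, 21.5]); the cube at (4, 3) is present — its section is the full 28×23.5 rectangle; the r=7 cylinder at (8.5, 15.5) contributes a regular 6-gon of circumradius 7; Merging all regions: the regions partially overlap (shared area 116.48 mm²), so overlapping operands fuse into one piece — 1 connected region; the cube at (14, 10) is not intersected at this z (z outside [13.5, 27]); Combining (union): only the result so far is present, so the union is just that shape — 1 connected region. The outline is a single polygon with 7 vertices. Extrusion per mm of travel: 0.4 × 0.32 / (π × 0.875²) = 0.053216. Accumulating E over each segment gives final E = 5.5526.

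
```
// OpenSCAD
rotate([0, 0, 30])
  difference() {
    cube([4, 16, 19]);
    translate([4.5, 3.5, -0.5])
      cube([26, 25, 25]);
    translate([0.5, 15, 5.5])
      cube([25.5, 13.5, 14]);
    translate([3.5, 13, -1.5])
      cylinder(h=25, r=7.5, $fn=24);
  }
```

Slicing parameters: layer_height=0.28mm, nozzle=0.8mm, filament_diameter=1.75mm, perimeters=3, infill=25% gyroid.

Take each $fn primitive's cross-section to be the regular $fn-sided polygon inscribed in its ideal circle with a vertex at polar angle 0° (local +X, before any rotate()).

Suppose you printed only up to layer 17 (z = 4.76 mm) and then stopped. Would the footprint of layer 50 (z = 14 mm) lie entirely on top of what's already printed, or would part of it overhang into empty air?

entirely on top

Compare the two slices. At z = 4.76: the 4×16 cube contributes its full rectangle (area 64.00 mm²); the 26×25 cube at (4.5, 3.5) contributes its full rectangle (area 650.00 mm²); the cube at (0.5, 15) does not reach this height (z outside [5.5, 19.5]); the r=7.5 cylinder at (3.5, 13) gives a regular 24-gon of circumradius 7.5 (constant along its height) (area = (24/2)·7.500²·sin(360°/24) = 174.70 mm²); Taking the first minus the rest: starting from the 4×16 cube (64.00 mm²), the 26×25 cube at (4.5, 3.5) misses the remaining region (no effect); the r=7.5 cylinder at (3.5, 13) partially overlaps it — only the 40.83 mm² overlap (of its 174.70 mm²) is removed, clipping the outline — area = 23.17 mm²; (rotated 30° about Z; rotation is an isometry so areas/perimeters/island counts are preserved). At z = 14: the cube is present — its section is the full 4×16 rectangle (area 64.00 mm²); the 26×25 cube at (4.5, 3.5) contributes its full rectangle (area 650.00 mm²); the 25.5×13.5 cube at (0.5, 15) contributes its full rectangle (area 344.25 mm²); the r=7.5 cylinder at (3.5, 13) gives a regular 24-gon of circumradius 7.5 (constant along its height) (area = (24/2)·7.500²·sin(360°/24) = 174.70 mm²); Subtracting the remaining from the first: starting from the 4×16 cube (64.00 mm²), the 26×25 cube at (4.5, 3.5) misses the remaining region (no effect); the 25.5×13.5 cube at (0.5, 15) partially overlaps it — only the 3.50 mm² overlap (of its 344.25 mm²) is removed, clipping the outline; the r=7.5 cylinder at (3.5, 13) partially overlaps it — only the 37.33 mm² overlap (of its 174.70 mm²) is removed, clipping the outline — area = 23.17 mm²; (whole slice rotated 30° about Z — lengths, areas and connectivity unchanged). Checking containment: the cross-section at z = 14 is a subset of the cross-section at z = 4.76.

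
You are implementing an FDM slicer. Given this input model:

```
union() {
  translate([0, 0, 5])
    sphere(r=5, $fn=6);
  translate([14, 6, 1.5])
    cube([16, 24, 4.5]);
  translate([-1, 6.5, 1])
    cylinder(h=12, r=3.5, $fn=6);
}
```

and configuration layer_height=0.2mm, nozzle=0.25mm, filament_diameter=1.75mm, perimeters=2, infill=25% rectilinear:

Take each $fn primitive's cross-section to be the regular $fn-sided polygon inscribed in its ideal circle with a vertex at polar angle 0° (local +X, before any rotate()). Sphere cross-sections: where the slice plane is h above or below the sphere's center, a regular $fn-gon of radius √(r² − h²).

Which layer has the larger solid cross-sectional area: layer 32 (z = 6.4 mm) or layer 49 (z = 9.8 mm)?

layer 32 (z = 6.4 mm)

Layer 32 (z = 6.4): the r=5 sphere contributes a regular 6-gon of circumradius √(5²−1.4²) = 4.800 (area = (6/2)·4.800²·sin(360°/6) = 59.86 mm²); the cube at (14, 6) does not reach this height (z outside [1.5, 6]); the r=3.5 cylinder at (-1, 6.5) contributes a regular 6-gon of circumradius 3.5 (area = (6/2)·3.500²·sin(360°/6) = 31.83 mm²); Merging all regions: the regions partially overlap — summed areas 91.69 mm² minus the doubly-counted overlap 2.44 mm² gives 89.25 mm² — area = 89.25 mm². So its area = 89.25 mm². Layer 49 (z = 9.8): the sphere: section is a regular 6-gon, circumradius = √(r²−h²) = √(5²−4.8²) = 1.400 (area = (6/2)·1.400²·sin(360°/6) = 5.09 mm²); the cube at (14, 6) is not intersected at this z (z outside [1.5, 6]); the cylinder at (-1, 6.5): section is a regular 6-gon, circumradius r=3.5 (area = (6/2)·3.500²·sin(360°/6) = 31.83 mm²); Combining (union): the 2 present regions are separate (no shared area or edge), so areas and boundary lengths simply add and each stays a separate island — area = 36.92 mm². So its area = 36.92 mm². Layer 32 is larger (89.25 vs 36.92 mm²).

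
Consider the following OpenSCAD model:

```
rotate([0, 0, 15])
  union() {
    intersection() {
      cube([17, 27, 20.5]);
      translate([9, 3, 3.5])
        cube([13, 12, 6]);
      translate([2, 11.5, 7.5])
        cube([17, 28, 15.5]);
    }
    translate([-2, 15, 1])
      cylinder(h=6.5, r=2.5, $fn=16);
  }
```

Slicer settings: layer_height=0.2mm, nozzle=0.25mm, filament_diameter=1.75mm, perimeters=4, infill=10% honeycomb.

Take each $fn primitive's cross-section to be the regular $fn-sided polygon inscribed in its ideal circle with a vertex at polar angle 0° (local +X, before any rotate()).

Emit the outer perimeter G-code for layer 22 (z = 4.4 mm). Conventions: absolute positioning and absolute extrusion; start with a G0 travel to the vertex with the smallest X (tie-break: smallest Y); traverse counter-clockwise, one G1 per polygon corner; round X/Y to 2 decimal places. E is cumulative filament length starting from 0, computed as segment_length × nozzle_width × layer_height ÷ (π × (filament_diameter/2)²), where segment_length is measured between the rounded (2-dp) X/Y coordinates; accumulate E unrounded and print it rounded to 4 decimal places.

At z = 4.4 mm: the cube is present — its section is the full 17×27 rectangle; the cube at (9, 3) is present — its section is the full 13×12 rectangle; the cube at (2, 11.5) is absent (z outside [7.5, 23]); Taking the intersection: at least one operand is absent at this height, so nothing remains; the cylinder at (-2, 15): section is a regular 16-gon, circumradius r=2.5; Taking the union: only the r=2.5 cylinder at (-2, 15) is present, so the union is just that shape — 1 connected region; (whole slice rotated 15° about Z — lengths, areas and connectivity unchanged). The outline is a single polygon with 16 vertices. Extrusion per mm of travel: 0.25 × 0.2 / (π × 0.875²) = 0.020788. Accumulating E over each segment gives final E = 0.3244.

G0 X-8.29 Y14.30 Z4.40
G1 X-8.23 Y13.32 E0.0204
G1 X-7.80 Y12.45 E0.0406
G1 X-7.06 Y11.81 E0.0609
G1 X-6.14 Y11.49 E0.0812
G1 X-5.17 Y11.56 E0.1014
G1 X-4.29 Y11.99 E0.1217
G1 X-3.65 Y12.72 E0.1419
G1 X-3.34 Y13.64 E0.1621
G1 X-3.40 Y14.62 E0.1825
G1 X-3.83 Y15.49 E0.2027
G1 X-4.56 Y16.14 E0.2230
G1 X-5.49 Y16.45 E0.2434
G1 X-6.46 Y16.39 E0.2636
G1 X-7.34 Y15.95 E0.2840
G1 X-7.98 Y15.22 E0.3042
G1 X-8.29 Y14.30 E0.3244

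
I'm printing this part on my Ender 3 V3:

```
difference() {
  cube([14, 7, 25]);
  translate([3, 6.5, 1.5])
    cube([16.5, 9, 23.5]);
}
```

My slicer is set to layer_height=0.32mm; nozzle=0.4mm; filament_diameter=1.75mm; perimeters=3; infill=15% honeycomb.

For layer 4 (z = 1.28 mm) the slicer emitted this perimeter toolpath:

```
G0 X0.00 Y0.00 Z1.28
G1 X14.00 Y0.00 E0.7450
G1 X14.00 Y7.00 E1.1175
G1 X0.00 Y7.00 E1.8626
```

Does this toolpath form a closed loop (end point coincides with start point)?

Start point (G0): (0.00, 0.00). End point (last G1): the path does not return to the start — open.

no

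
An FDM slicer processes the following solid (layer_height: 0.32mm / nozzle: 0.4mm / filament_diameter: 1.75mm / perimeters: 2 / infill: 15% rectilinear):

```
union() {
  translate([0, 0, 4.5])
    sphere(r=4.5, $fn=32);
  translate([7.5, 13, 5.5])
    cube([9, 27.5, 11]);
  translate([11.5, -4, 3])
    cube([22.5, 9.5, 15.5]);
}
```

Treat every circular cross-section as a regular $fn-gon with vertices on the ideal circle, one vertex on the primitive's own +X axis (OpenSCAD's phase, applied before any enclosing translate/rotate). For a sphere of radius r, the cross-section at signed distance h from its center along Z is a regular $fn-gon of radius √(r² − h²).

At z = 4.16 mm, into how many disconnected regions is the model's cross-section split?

At z = 4.16 mm: the sphere: section is a regular 32-gon, circumradius = √(r²−h²) = √(4.5²−0.34²) = 4.487; the cube at (7.5, 13) is absent (z outside [5.5, 16.5]); the 22.5×9.5 cube at (11.5, -4) contributes its full rectangle; Taking the union: the 2 present regions are separate (no shared area or edge), so areas and boundary lengths simply add and each stays a separate island — 2 connected regions. The result has 2 disconnected regions.

2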